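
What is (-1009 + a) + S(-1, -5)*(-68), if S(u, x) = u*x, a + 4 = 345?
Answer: -1008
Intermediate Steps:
a = 341 (a = -4 + 345 = 341)
(-1009 + a) + S(-1, -5)*(-68) = (-1009 + 341) - 1*(-5)*(-68) = -668 + 5*(-68) = -668 - 340 = -1008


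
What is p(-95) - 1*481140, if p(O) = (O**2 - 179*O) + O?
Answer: -455205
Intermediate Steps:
p(O) = O**2 - 178*O
p(-95) - 1*481140 = -95*(-178 - 95) - 1*481140 = -95*(-273) - 481140 = 25935 - 481140 = -455205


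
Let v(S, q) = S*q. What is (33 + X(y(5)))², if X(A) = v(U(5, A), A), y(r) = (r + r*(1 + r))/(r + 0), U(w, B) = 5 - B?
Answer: 361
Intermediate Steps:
y(r) = (r + r*(1 + r))/r
X(A) = A*(5 - A) (X(A) = (5 - A)*A = A*(5 - A))
(33 + X(y(5)))² = (33 + (2 + 5)*(5 - (2 + 5)))² = (33 + 7*(5 - 1*7))² = (33 + 7*(5 - 7))² = (33 + 7*(-2))² = (33 - 14)² = 19² = 361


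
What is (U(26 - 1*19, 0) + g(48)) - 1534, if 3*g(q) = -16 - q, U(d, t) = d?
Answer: -4645/3 ≈ -1548.3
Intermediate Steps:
g(q) = -16/3 - q/3 (g(q) = (-16 - q)/3 = -16/3 - q/3)
(U(26 - 1*19, 0) + g(48)) - 1534 = ((26 - 1*19) + (-16/3 - ⅓*48)) - 1534 = ((26 - 19) + (-16/3 - 16)) - 1534 = (7 - 64/3) - 1534 = -43/3 - 1534 = -4645/3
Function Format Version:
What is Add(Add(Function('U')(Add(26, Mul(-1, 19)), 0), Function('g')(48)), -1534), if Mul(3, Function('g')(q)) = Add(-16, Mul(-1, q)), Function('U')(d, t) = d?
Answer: Rational(-4645, 3) ≈ -1548.3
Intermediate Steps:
Function('g')(q) = Add(Rational(-16, 3), Mul(Rational(-1, 3), q)) (Function('g')(q) = Mul(Rational(1, 3), Add(-16, Mul(-1, q))) = Add(Rational(-16, 3), Mul(Rational(-1, 3), q)))
Add(Add(Function('U')(Add(26, Mul(-1, 19)), 0), Function('g')(48)), -1534) = Add(Add(Add(26, Mul(-1, 19)), Add(Rational(-16, 3), Mul(Rational(-1, 3), 48))), -1534) = Add(Add(Add(26, -19), Add(Rational(-16, 3), -16)), -1534) = Add(Add(7, Rational(-64, 3)), -1534) = Add(Rational(-43, 3), -1534) = Rational(-4645, 3)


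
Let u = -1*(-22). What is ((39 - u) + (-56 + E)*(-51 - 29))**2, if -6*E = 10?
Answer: 192959881/9 ≈ 2.1440e+7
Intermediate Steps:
E = -5/3 (E = -1/6*10 = -5/3 ≈ -1.6667)
u = 22
((39 - u) + (-56 + E)*(-51 - 29))**2 = ((39 - 1*22) + (-56 - 5/3)*(-51 - 29))**2 = ((39 - 22) - 173/3*(-80))**2 = (17 + 13840/3)**2 = (13891/3)**2 = 192959881/9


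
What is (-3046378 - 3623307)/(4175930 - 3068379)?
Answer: -6669685/1107551 ≈ -6.0220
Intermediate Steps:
(-3046378 - 3623307)/(4175930 - 3068379) = -6669685/1107551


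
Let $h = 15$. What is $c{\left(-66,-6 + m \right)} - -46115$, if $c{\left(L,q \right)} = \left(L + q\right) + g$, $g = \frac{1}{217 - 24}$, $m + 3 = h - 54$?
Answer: $\frac{8878194}{193} \approx 46001.0$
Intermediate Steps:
$m = -42$ ($m = -3 + \left(15 - 54\right) = -3 - 39 = -42$)
$g = \frac{1}{193} \approx 0.0051813$
$c{\left(L,q \right)} = \frac{1}{193} + L + q$ ($c{\left(L,q \right)} = \left(L + q\right) + \frac{1}{193} = \frac{1}{193} + L + q$)
$c{\left(-66,-6 + m \right)} - -46115 = \left(\frac{1}{193} - 66 - 48\right) - -46115 = \left(\frac{1}{193} - 66 - 48\right) + 46115 = - \frac{22001}{193} + 46115 = \frac{8878194}{193}$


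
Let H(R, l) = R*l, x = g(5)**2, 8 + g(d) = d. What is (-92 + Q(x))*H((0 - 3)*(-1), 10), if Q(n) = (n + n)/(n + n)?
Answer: -2730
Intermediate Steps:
g(d) = -8 + d
x = 9 (x = (-8 + 5)**2 = (-3)**2 = 9)
Q(n) = 1 (Q(n) = (2*n)/((2*n)) = (2*n)*(1/(2*n)) = 1)
(-92 + Q(x))*H((0 - 3)*(-1), 10) = (-92 + 1)*(((0 - 3)*(-1))*10) = -91*(-3*(-1))*10 = -273*10 = -91*30 = -2730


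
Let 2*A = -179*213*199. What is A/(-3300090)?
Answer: 2529091/2200060 ≈ 1.1496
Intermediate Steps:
A = -7587273/2 (A = (-179*213*199)/2 = (-38127*199)/2 = (½)*(-7587273) = -7587273/2 ≈ -3.7936e+6)
A/(-3300090) = -7587273/2/(-3300090) = -7587273/2*(-1/3300090) = 2529091/2200060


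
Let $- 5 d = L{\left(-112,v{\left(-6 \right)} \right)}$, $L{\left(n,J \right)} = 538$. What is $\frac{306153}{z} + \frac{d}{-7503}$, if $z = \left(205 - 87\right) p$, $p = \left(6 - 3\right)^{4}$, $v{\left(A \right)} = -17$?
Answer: $\frac{47285893}{1475590} \approx 32.045$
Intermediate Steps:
$p = 81$ ($p = \left(6 - 3\right)^{4} = 3^{4} = 81$)
$d = - \frac{538}{5}$ ($d = \left(- \frac{1}{5}\right) 538 = - \frac{538}{5} \approx -107.6$)
$z = 9558$ ($z = \left(205 - 87\right) 81 = 118 \cdot 81 = 9558$)
$\frac{306153}{z} + \frac{d}{-7503} = \frac{306153}{9558} - \frac{538}{5 \left(-7503\right)} = 306153 \cdot \frac{1}{9558} - - \frac{538}{37515} = \frac{11339}{354} + \frac{538}{37515} = \frac{47285893}{1475590}$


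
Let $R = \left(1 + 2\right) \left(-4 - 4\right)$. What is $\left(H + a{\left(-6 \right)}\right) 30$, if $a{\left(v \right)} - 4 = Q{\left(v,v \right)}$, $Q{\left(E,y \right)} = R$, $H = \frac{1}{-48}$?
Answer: $- \frac{4805}{8} \approx -600.63$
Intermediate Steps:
$R = -24$ ($R = 3 \left(-8\right) = -24$)
$H = - \frac{1}{48} \approx -0.020833$
$Q{\left(E,y \right)} = -24$
$a{\left(v \right)} = -20$ ($a{\left(v \right)} = 4 - 24 = -20$)
$\left(H + a{\left(-6 \right)}\right) 30 = \left(- \frac{1}{48} - 20\right) 30 = \left(- \frac{961}{48}\right) 30 = - \frac{4805}{8}$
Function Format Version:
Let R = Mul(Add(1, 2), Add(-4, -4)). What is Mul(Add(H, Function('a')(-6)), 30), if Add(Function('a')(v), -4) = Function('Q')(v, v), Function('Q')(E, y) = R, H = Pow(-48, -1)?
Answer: Rational(-4805, 8) ≈ -600.63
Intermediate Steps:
R = -24 (R = Mul(3, -8) = -24)
H = Rational(-1, 48) ≈ -0.020833
Function('Q')(E, y) = -24
Function('a')(v) = -20 (Function('a')(v) = Add(4, -24) = -20)
Mul(Add(H, Function('a')(-6)), 30) = Mul(Add(Rational(-1, 48), -20), 30) = Mul(Rational(-961, 48), 30) = Rational(-4805, 8)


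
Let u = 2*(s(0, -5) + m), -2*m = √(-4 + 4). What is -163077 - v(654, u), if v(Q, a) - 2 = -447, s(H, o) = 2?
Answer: -162632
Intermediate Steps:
m = 0 (m = -√(-4 + 4)/2 = -√0/2 = -½*0 = 0)
u = 4 (u = 2*(2 + 0) = 2*2 = 4)
v(Q, a) = -445 (v(Q, a) = 2 - 447 = -445)
-163077 - v(654, u) = -163077 - 1*(-445) = -163077 + 445 = -162632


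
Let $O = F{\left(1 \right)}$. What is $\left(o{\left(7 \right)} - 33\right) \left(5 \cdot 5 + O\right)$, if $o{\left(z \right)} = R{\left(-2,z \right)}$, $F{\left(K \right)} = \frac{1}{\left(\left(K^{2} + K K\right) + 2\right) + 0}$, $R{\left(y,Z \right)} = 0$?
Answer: $- \frac{3333}{4} \approx -833.25$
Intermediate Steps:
$F{\left(K \right)} = \frac{1}{2 + 2 K^{2}}$ ($F{\left(K \right)} = \frac{1}{\left(\left(K^{2} + K^{2}\right) + 2\right) + 0} = \frac{1}{\left(2 K^{2} + 2\right) + 0} = \frac{1}{\left(2 + 2 K^{2}\right) + 0} = \frac{1}{2 + 2 K^{2}}$)
$O = \frac{1}{4}$ ($O = \frac{1}{2 \left(1 + 1^{2}\right)} = \frac{1}{2 \left(1 + 1\right)} = \frac{1}{2 \cdot 2} = \frac{1}{2} \cdot \frac{1}{2} = \frac{1}{4} \approx 0.25$)
$o{\left(z \right)} = 0$
$\left(o{\left(7 \right)} - 33\right) \left(5 \cdot 5 + O\right) = \left(0 - 33\right) \left(5 \cdot 5 + \frac{1}{4}\right) = \left(0 - 33\right) \left(25 + \frac{1}{4}\right) = \left(-33\right) \frac{101}{4} = - \frac{3333}{4}$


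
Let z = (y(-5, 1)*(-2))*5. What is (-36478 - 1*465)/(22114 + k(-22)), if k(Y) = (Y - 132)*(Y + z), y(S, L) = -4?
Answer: -36943/19342 ≈ -1.9100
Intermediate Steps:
z = 40 (z = -4*(-2)*5 = 8*5 = 40)
k(Y) = (-132 + Y)*(40 + Y) (k(Y) = (Y - 132)*(Y + 40) = (-132 + Y)*(40 + Y))
(-36478 - 1*465)/(22114 + k(-22)) = (-36478 - 1*465)/(22114 + (-5280 + (-22)**2 - 92*(-22))) = (-36478 - 465)/(22114 + (-5280 + 484 + 2024)) = -36943/(22114 - 2772) = -36943/19342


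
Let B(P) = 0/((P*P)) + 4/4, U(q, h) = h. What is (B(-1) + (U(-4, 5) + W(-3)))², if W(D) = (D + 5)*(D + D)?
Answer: 36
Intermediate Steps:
W(D) = 2*D*(5 + D) (W(D) = (5 + D)*(2*D) = 2*D*(5 + D))
B(P) = 1 (B(P) = 0/(P²) + 4*(¼) = 0/P² + 1 = 0 + 1 = 1)
(B(-1) + (U(-4, 5) + W(-3)))² = (1 + (5 + 2*(-3)*(5 - 3)))² = (1 + (5 + 2*(-3)*2))² = (1 + (5 - 12))² = (1 - 7)² = (-6)² = 36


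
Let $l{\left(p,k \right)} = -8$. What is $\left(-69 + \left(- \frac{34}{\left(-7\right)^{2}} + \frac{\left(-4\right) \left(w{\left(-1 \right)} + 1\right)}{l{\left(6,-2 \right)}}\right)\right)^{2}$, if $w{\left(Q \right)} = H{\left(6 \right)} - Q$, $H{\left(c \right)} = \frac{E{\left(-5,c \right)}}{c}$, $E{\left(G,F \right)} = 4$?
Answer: $\frac{100982401}{21609} \approx 4673.2$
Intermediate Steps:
$H{\left(c \right)} = \frac{4}{c}$
$w{\left(Q \right)} = \frac{2}{3} - Q$ ($w{\left(Q \right)} = \frac{4}{6} - Q = 4 \cdot \frac{1}{6} - Q = \frac{2}{3} - Q$)
$\left(-69 + \left(- \frac{34}{\left(-7\right)^{2}} + \frac{\left(-4\right) \left(w{\left(-1 \right)} + 1\right)}{l{\left(6,-2 \right)}}\right)\right)^{2} = \left(-69 + \left(- \frac{34}{\left(-7\right)^{2}} + \frac{\left(-4\right) \left(\left(\frac{2}{3} - -1\right) + 1\right)}{-8}\right)\right)^{2} = \left(-69 - \left(\frac{34}{49} - - 4 \left(\left(\frac{2}{3} + 1\right) + 1\right) \left(- \frac{1}{8}\right)\right)\right)^{2} = \left(-69 - \left(\frac{34}{49} - - 4 \left(\frac{5}{3} + 1\right) \left(- \frac{1}{8}\right)\right)\right)^{2} = \left(-69 - \left(\frac{34}{49} - \left(-4\right) \frac{8}{3} \left(- \frac{1}{8}\right)\right)\right)^{2} = \left(-69 - - \frac{94}{147}\right)^{2} = \left(-69 + \left(- \frac{34}{49} + \frac{4}{3}\right)\right)^{2} = \left(-69 + \frac{94}{147}\right)^{2} = \left(- \frac{10049}{147}\right)^{2} = \frac{100982401}{21609}$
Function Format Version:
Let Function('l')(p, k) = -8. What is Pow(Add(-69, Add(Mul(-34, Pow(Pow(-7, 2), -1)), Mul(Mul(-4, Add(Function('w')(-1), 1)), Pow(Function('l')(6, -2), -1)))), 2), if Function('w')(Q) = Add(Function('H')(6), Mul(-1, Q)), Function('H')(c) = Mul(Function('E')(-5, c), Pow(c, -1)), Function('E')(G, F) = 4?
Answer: Rational(100982401, 21609) ≈ 4673.2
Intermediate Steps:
Function('H')(c) = Mul(4, Pow(c, -1))
Function('w')(Q) = Add(Rational(2, 3), Mul(-1, Q)) (Function('w')(Q) = Add(Mul(4, Pow(6, -1)), Mul(-1, Q)) = Add(Mul(4, Rational(1, 6)), Mul(-1, Q)) = Add(Rational(2, 3), Mul(-1, Q)))
Pow(Add(-69, Add(Mul(-34, Pow(Pow(-7, 2), -1)), Mul(Mul(-4, Add(Function('w')(-1), 1)), Pow(Function('l')(6, -2), -1)))), 2) = Pow(Add(-69, Add(Mul(-34, Pow(Pow(-7, 2), -1)), Mul(Mul(-4, Add(Add(Rational(2, 3), Mul(-1, -1)), 1)), Pow(-8, -1)))), 2) = Pow(Add(-69, Add(Mul(-34, Pow(49, -1)), Mul(Mul(-4, Add(Add(Rational(2, 3), 1), 1)), Rational(-1, 8)))), 2) = Pow(Add(-69, Add(Mul(-34, Rational(1, 49)), Mul(Mul(-4, Add(Rational(5, 3), 1)), Rational(-1, 8)))), 2) = Pow(Add(-69, Add(Rational(-34, 49), Mul(Mul(-4, Rational(8, 3)), Rational(-1, 8)))), 2) = Pow(Add(-69, Add(Rational(-34, 49), Mul(Rational(-32, 3), Rational(-1, 8)))), 2) = Pow(Add(-69, Add(Rational(-34, 49), Rational(4, 3))), 2) = Pow(Add(-69, Rational(94, 147)), 2) = Pow(Rational(-10049, 147), 2) = Rational(100982401, 21609)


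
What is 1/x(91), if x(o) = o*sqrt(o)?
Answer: sqrt(91)/8281 ≈ 0.0011520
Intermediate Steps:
x(o) = o**(3/2)
1/x(91) = 1/(91**(3/2)) = 1/(91*sqrt(91)) = sqrt(91)/8281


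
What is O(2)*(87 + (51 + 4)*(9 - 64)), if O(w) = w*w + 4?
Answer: -23504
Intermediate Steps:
O(w) = 4 + w² (O(w) = w² + 4 = 4 + w²)
O(2)*(87 + (51 + 4)*(9 - 64)) = (4 + 2²)*(87 + (51 + 4)*(9 - 64)) = (4 + 4)*(87 + 55*(-55)) = 8*(87 - 3025) = 8*(-2938) = -23504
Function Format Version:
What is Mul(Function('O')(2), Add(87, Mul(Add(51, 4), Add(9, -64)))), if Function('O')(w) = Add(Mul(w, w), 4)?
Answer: -23504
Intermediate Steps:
Function('O')(w) = Add(4, Pow(w, 2)) (Function('O')(w) = Add(Pow(w, 2), 4) = Add(4, Pow(w, 2)))
Mul(Function('O')(2), Add(87, Mul(Add(51, 4), Add(9, -64)))) = Mul(Add(4, Pow(2, 2)), Add(87, Mul(Add(51, 4), Add(9, -64)))) = Mul(Add(4, 4), Add(87, Mul(55, -55))) = Mul(8, Add(87, -3025)) = Mul(8, -2938) = -23504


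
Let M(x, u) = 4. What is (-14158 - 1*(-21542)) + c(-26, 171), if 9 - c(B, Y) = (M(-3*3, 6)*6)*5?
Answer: 7273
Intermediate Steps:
c(B, Y) = -111 (c(B, Y) = 9 - 4*6*5 = 9 - 24*5 = 9 - 1*120 = 9 - 120 = -111)
(-14158 - 1*(-21542)) + c(-26, 171) = (-14158 - 1*(-21542)) - 111 = (-14158 + 21542) - 111 = 7384 - 111 = 7273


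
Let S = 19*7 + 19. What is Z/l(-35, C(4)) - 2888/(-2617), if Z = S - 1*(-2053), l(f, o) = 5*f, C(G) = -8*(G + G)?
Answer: -150431/13085 ≈ -11.496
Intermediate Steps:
C(G) = -16*G
S = 152 (S = 133 + 19 = 152)
Z = 2205 (Z = 152 - 1*(-2053) = 152 + 2053 = 2205)
Z/l(-35, C(4)) - 2888/(-2617) = 2205/((5*(-35))) - 2888/(-2617) = 2205/(-175) - 2888*(-1/2617) = 2205*(-1/175) + 2888/2617 = -63/5 + 2888/2617 = -150431/13085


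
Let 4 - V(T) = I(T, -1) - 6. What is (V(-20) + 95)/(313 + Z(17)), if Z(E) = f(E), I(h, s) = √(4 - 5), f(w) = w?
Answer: 7/22 - I/330 ≈ 0.31818 - 0.0030303*I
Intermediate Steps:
I(h, s) = I (I(h, s) = √(-1) = I)
V(T) = 10 - I (V(T) = 4 - (I - 6) = 4 - (-6 + I) = 4 + (6 - I) = 10 - I)
Z(E) = E
(V(-20) + 95)/(313 + Z(17)) = ((10 - I) + 95)/(313 + 17) = (105 - I)/330 = (105 - I)*(1/330) = 7/22 - I/330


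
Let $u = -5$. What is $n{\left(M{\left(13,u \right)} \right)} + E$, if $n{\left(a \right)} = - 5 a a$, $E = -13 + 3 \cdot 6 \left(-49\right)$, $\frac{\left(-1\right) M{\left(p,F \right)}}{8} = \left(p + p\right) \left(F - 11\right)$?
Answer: $-55378815$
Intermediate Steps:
$M{\left(p,F \right)} = - 16 p \left(-11 + F\right)$ ($M{\left(p,F \right)} = - 8 \left(p + p\right) \left(F - 11\right) = - 8 \cdot 2 p \left(-11 + F\right) = - 16 p \left(-11 + F\right)$)
$E = -895$ ($E = -13 + 18 \left(-49\right) = -13 - 882 = -895$)
$n{\left(a \right)} = - 5 a^{2}$
$n{\left(M{\left(13,u \right)} \right)} + E = - 5 \left(16 \cdot 13 \left(11 - -5\right)\right)^{2} - 895 = - 5 \left(16 \cdot 13 \left(11 + 5\right)\right)^{2} - 895 = - 5 \left(16 \cdot 13 \cdot 16\right)^{2} - 895 = - 5 \cdot 3328^{2} - 895 = \left(-5\right) 11075584 - 895 = -55377920 - 895 = -55378815$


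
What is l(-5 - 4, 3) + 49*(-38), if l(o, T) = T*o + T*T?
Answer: -1880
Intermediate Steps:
l(o, T) = T**2 + T*o (l(o, T) = T*o + T**2 = T**2 + T*o)
l(-5 - 4, 3) + 49*(-38) = 3*(3 + (-5 - 4)) + 49*(-38) = 3*(3 - 9) - 1862 = 3*(-6) - 1862 = -18 - 1862 = -1880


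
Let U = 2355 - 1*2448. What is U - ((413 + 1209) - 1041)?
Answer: -674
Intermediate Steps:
U = -93 (U = 2355 - 2448 = -93)
U - ((413 + 1209) - 1041) = -93 - ((413 + 1209) - 1041) = -93 - (1622 - 1041) = -93 - 1*581 = -93 - 581 = -674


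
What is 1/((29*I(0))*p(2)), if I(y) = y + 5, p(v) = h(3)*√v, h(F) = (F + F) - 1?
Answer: √2/1450 ≈ 0.00097532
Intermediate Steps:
h(F) = -1 + 2*F (h(F) = 2*F - 1 = -1 + 2*F)
p(v) = 5*√v (p(v) = (-1 + 2*3)*√v = (-1 + 6)*√v = 5*√v)
I(y) = 5 + y
1/((29*I(0))*p(2)) = 1/((29*(5 + 0))*(5*√2)) = 1/((29*5)*(5*√2)) = 1/(145*(5*√2)) = 1/(725*√2) = √2/1450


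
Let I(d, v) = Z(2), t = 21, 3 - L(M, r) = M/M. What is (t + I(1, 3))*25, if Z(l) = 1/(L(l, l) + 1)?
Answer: 1600/3 ≈ 533.33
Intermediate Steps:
L(M, r) = 2 (L(M, r) = 3 - M/M = 3 - 1*1 = 3 - 1 = 2)
Z(l) = ⅓ (Z(l) = 1/(2 + 1) = 1/3 = ⅓)
I(d, v) = ⅓
(t + I(1, 3))*25 = (21 + ⅓)*25 = (64/3)*25 = 1600/3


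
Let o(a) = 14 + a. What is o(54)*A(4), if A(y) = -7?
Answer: -476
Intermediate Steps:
o(54)*A(4) = (14 + 54)*(-7) = 68*(-7) = -476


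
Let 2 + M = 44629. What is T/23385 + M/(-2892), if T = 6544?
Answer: -341559049/22543140 ≈ -15.151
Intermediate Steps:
M = 44627 (M = -2 + 44629 = 44627)
T/23385 + M/(-2892) = 6544/23385 + 44627/(-2892) = 6544*(1/23385) + 44627*(-1/2892) = 6544/23385 - 44627/2892 = -341559049/22543140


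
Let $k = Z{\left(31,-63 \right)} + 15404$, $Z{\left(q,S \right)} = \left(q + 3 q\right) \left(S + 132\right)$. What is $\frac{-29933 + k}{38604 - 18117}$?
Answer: $- \frac{1991}{6829} \approx -0.29155$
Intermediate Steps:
$Z{\left(q,S \right)} = 4 q \left(132 + S\right)$
$k = 23960$ ($k = 4 \cdot 31 \left(132 - 63\right) + 15404 = 4 \cdot 31 \cdot 69 + 15404 = 8556 + 15404 = 23960$)
$\frac{-29933 + k}{38604 - 18117} = \frac{-29933 + 23960}{38604 - 18117} = - \frac{5973}{20487} = \left(-5973\right) \frac{1}{20487} = - \frac{1991}{6829}$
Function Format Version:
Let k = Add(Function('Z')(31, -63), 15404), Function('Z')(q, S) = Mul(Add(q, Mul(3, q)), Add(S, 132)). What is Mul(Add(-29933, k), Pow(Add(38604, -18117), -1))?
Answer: Rational(-1991, 6829) ≈ -0.29155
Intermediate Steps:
Function('Z')(q, S) = Mul(4, q, Add(132, S)) (Function('Z')(q, S) = Mul(Mul(4, q), Add(132, S)) = Mul(4, q, Add(132, S)))
k = 23960 (k = Add(Mul(4, 31, Add(132, -63)), 15404) = Add(Mul(4, 31, 69), 15404) = Add(8556, 15404) = 23960)
Mul(Add(-29933, k), Pow(Add(38604, -18117), -1)) = Mul(Add(-29933, 23960), Pow(Add(38604, -18117), -1)) = Mul(-5973, Pow(20487, -1)) = Mul(-5973, Rational(1, 20487)) = Rational(-1991, 6829)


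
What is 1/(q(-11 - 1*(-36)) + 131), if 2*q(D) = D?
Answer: 2/287 ≈ 0.0069686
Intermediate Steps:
q(D) = D/2
1/(q(-11 - 1*(-36)) + 131) = 1/((-11 - 1*(-36))/2 + 131) = 1/((-11 + 36)/2 + 131) = 1/((½)*25 + 131) = 1/(25/2 + 131) = 1/(287/2) = 2/287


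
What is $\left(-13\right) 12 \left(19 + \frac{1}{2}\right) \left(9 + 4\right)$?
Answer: $-39546$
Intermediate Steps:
$\left(-13\right) 12 \left(19 + \frac{1}{2}\right) \left(9 + 4\right) = - 156 \left(19 + \frac{1}{2}\right) 13 = - 156 \cdot \frac{39}{2} \cdot 13 = \left(-156\right) \frac{507}{2} = -39546$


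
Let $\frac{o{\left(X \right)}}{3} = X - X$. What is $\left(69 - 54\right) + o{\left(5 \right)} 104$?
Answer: $15$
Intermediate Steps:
$o{\left(X \right)} = 0$ ($o{\left(X \right)} = 3 \left(X - X\right) = 3 \cdot 0 = 0$)
$\left(69 - 54\right) + o{\left(5 \right)} 104 = \left(69 - 54\right) + 0 \cdot 104 = 15 + 0 = 15$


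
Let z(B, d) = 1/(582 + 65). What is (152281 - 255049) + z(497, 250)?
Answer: -66490895/647 ≈ -1.0277e+5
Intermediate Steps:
z(B, d) = 1/647
(152281 - 255049) + z(497, 250) = (152281 - 255049) + 1/647 = -102768 + 1/647 = -66490895/647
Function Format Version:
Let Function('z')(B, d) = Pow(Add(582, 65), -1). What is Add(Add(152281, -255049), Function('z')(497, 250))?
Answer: Rational(-66490895, 647) ≈ -1.0277e+5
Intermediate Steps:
Function('z')(B, d) = Rational(1, 647) (Function('z')(B, d) = Pow(647, -1) = Rational(1, 647))
Add(Add(152281, -255049), Function('z')(497, 250)) = Add(Add(152281, -255049), Rational(1, 647)) = Add(-102768, Rational(1, 647)) = Rational(-66490895, 647)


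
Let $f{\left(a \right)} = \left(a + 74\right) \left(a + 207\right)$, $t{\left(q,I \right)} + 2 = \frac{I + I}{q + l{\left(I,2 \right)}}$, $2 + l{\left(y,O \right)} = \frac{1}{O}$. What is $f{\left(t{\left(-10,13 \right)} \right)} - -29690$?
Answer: $\frac{23185462}{529} \approx 43829.0$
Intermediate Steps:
$l{\left(y,O \right)} = -2 + \frac{1}{O}$
$t{\left(q,I \right)} = -2 + \frac{2 I}{- \frac{3}{2} + q}$ ($t{\left(q,I \right)} = -2 + \frac{I + I}{q - \left(2 - \frac{1}{2}\right)} = -2 + \frac{2 I}{q + \left(-2 + \frac{1}{2}\right)} = -2 + \frac{2 I}{q - \frac{3}{2}} = -2 + \frac{2 I}{- \frac{3}{2} + q}$)
$f{\left(a \right)} = \left(74 + a\right) \left(207 + a\right)$
$f{\left(t{\left(-10,13 \right)} \right)} - -29690 = \left(15318 + \left(\frac{2 \left(3 - -20 + 2 \cdot 13\right)}{-3 + 2 \left(-10\right)}\right)^{2} + 281 \frac{2 \left(3 - -20 + 2 \cdot 13\right)}{-3 + 2 \left(-10\right)}\right) - -29690 = \left(15318 + \left(\frac{2 \left(3 + 20 + 26\right)}{-3 - 20}\right)^{2} + 281 \frac{2 \left(3 + 20 + 26\right)}{-3 - 20}\right) + 29690 = \left(15318 + \left(2 \frac{1}{-23} \cdot 49\right)^{2} + 281 \cdot 2 \frac{1}{-23} \cdot 49\right) + 29690 = \left(15318 + \left(2 \left(- \frac{1}{23}\right) 49\right)^{2} + 281 \cdot 2 \left(- \frac{1}{23}\right) 49\right) + 29690 = \left(15318 + \left(- \frac{98}{23}\right)^{2} + 281 \left(- \frac{98}{23}\right)\right) + 29690 = \left(15318 + \frac{9604}{529} - \frac{27538}{23}\right) + 29690 = \frac{7479452}{529} + 29690 = \frac{23185462}{529}$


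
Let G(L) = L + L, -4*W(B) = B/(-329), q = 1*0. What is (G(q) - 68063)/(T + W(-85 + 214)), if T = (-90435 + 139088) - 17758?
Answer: -89570908/40657949 ≈ -2.2030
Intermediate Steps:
q = 0
W(B) = B/1316 (W(B) = -B/(4*(-329)) = -B*(-1)/(4*329) = -(-1)*B/1316 = B/1316)
T = 30895 (T = 48653 - 17758 = 30895)
G(L) = 2*L
(G(q) - 68063)/(T + W(-85 + 214)) = (2*0 - 68063)/(30895 + (-85 + 214)/1316) = (0 - 68063)/(30895 + (1/1316)*129) = -68063/(30895 + 129/1316) = -68063/40657949/1316 = -68063*1316/40657949 = -89570908/40657949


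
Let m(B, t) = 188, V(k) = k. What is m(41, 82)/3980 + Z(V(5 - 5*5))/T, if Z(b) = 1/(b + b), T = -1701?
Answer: 127955/2707992 ≈ 0.047251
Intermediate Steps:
Z(b) = 1/(2*b)
m(41, 82)/3980 + Z(V(5 - 5*5))/T = 188/3980 + (1/(2*(5 - 5*5)))/(-1701) = 188*(1/3980) + (1/(2*(5 - 25)))*(-1/1701) = 47/995 + ((1/2)/(-20))*(-1/1701) = 47/995 + ((1/2)*(-1/20))*(-1/1701) = 47/995 - 1/40*(-1/1701) = 47/995 + 1/68040 = 127955/2707992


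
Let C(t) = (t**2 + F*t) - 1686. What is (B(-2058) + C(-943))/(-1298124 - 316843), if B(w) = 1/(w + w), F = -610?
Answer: -6020855987/6647204172 ≈ -0.90577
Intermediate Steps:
C(t) = -1686 + t**2 - 610*t (C(t) = (t**2 - 610*t) - 1686 = -1686 + t**2 - 610*t)
B(w) = 1/(2*w)
(B(-2058) + C(-943))/(-1298124 - 316843) = ((1/2)/(-2058) + (-1686 + (-943)**2 - 610*(-943)))/(-1298124 - 316843) = ((1/2)*(-1/2058) + (-1686 + 889249 + 575230))/(-1614967) = (-1/4116 + 1462793)*(-1/1614967) = (6020855987/4116)*(-1/1614967) = -6020855987/6647204172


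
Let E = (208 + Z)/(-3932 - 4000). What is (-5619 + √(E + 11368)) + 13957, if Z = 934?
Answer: 8338 + √178806780822/3966 ≈ 8444.6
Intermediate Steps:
E = -571/3966 (E = (208 + 934)/(-3932 - 4000) = 1142/(-7932) = 1142*(-1/7932) = -571/3966 ≈ -0.14397)
(-5619 + √(E + 11368)) + 13957 = (-5619 + √(-571/3966 + 11368)) + 13957 = (-5619 + √(45084917/3966)) + 13957 = (-5619 + √178806780822/3966) + 13957 = 8338 + √178806780822/3966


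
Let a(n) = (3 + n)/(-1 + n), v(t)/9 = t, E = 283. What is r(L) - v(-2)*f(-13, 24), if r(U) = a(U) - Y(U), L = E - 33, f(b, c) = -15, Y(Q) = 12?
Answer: -69965/249 ≈ -280.98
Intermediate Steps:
v(t) = 9*t
L = 250 (L = 283 - 33 = 250)
a(n) = (3 + n)/(-1 + n)
r(U) = -12 + (3 + U)/(-1 + U) (r(U) = (3 + U)/(-1 + U) - 1*12 = (3 + U)/(-1 + U) - 12 = -12 + (3 + U)/(-1 + U))
r(L) - v(-2)*f(-13, 24) = (15 - 11*250)/(-1 + 250) - 9*(-2)*(-15) = (15 - 2750)/249 - (-18)*(-15) = (1/249)*(-2735) - 1*270 = -2735/249 - 270 = -69965/249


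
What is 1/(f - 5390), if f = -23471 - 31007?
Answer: -1/59868 ≈ -1.6703e-5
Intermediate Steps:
f = -54478
1/(f - 5390) = 1/(-54478 - 5390) = 1/(-59868) = -1/59868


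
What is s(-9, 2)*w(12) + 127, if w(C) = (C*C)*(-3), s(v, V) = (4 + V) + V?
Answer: -3329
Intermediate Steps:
s(v, V) = 4 + 2*V
w(C) = -3*C² (w(C) = C²*(-3) = -3*C²)
s(-9, 2)*w(12) + 127 = (4 + 2*2)*(-3*12²) + 127 = (4 + 4)*(-3*144) + 127 = 8*(-432) + 127 = -3456 + 127 = -3329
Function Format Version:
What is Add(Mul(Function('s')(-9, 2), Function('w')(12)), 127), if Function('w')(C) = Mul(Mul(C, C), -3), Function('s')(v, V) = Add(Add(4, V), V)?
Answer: -3329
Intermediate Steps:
Function('s')(v, V) = Add(4, Mul(2, V))
Function('w')(C) = Mul(-3, Pow(C, 2)) (Function('w')(C) = Mul(Pow(C, 2), -3) = Mul(-3, Pow(C, 2)))
Add(Mul(Function('s')(-9, 2), Function('w')(12)), 127) = Add(Mul(Add(4, Mul(2, 2)), Mul(-3, Pow(12, 2))), 127) = Add(Mul(Add(4, 4), Mul(-3, 144)), 127) = Add(Mul(8, -432), 127) = Add(-3456, 127) = -3329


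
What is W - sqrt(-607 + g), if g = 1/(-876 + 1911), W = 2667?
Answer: 2667 - 2*I*sqrt(18062015)/345 ≈ 2667.0 - 24.637*I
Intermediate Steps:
g = 1/1035 ≈ 0.00096618
W - sqrt(-607 + g) = 2667 - sqrt(-607 + 1/1035) = 2667 - sqrt(-628244/1035) = 2667 - 2*I*sqrt(18062015)/345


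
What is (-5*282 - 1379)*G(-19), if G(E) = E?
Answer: 52991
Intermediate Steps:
(-5*282 - 1379)*G(-19) = (-5*282 - 1379)*(-19) = (-1410 - 1379)*(-19) = -2789*(-19) = 52991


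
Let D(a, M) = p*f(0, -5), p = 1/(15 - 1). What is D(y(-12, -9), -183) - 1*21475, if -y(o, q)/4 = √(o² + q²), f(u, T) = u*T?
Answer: -21475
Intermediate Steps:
f(u, T) = T*u
p = 1/14 ≈ 0.071429
y(o, q) = -4*√(o² + q²)
D(a, M) = 0 (D(a, M) = (-5*0)/14 = (1/14)*0 = 0)
D(y(-12, -9), -183) - 1*21475 = 0 - 1*21475 = 0 - 21475 = -21475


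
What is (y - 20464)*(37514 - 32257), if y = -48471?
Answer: -362391295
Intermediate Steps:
(y - 20464)*(37514 - 32257) = (-48471 - 20464)*(37514 - 32257) = -68935*5257 = -362391295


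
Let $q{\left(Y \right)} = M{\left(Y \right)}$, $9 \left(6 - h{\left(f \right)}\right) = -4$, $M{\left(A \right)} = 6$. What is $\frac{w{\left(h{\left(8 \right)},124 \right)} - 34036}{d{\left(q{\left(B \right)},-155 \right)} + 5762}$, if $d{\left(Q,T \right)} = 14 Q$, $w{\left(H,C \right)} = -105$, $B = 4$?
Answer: $- \frac{34141}{5846} \approx -5.8401$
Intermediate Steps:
$h{\left(f \right)} = \frac{58}{9}$ ($h{\left(f \right)} = 6 - - \frac{4}{9} = 6 + \frac{4}{9} = \frac{58}{9}$)
$q{\left(Y \right)} = 6$
$\frac{w{\left(h{\left(8 \right)},124 \right)} - 34036}{d{\left(q{\left(B \right)},-155 \right)} + 5762} = \frac{-105 - 34036}{14 \cdot 6 + 5762} = - \frac{34141}{84 + 5762} = - \frac{34141}{5846}$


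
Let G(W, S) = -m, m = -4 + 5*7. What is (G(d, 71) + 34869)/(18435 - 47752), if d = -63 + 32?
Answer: -34838/29317 ≈ -1.1883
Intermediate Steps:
m = 31 (m = -4 + 35 = 31)
d = -31
G(W, S) = -31 (G(W, S) = -1*31 = -31)
(G(d, 71) + 34869)/(18435 - 47752) = (-31 + 34869)/(18435 - 47752) = 34838/(-29317) = 34838*(-1/29317) = -34838/29317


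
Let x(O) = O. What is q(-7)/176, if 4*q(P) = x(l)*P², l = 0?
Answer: 0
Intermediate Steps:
q(P) = 0 (q(P) = (0*P²)/4 = (¼)*0 = 0)
q(-7)/176 = 0/176 = 0*(1/176) = 0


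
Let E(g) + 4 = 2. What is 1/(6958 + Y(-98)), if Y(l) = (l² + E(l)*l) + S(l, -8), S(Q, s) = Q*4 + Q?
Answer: 1/16268 ≈ 6.1470e-5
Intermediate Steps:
S(Q, s) = 5*Q (S(Q, s) = 4*Q + Q = 5*Q)
E(g) = -2 (E(g) = -4 + 2 = -2)
Y(l) = l² + 3*l (Y(l) = (l² - 2*l) + 5*l = l² + 3*l)
1/(6958 + Y(-98)) = 1/(6958 - 98*(3 - 98)) = 1/(6958 - 98*(-95)) = 1/(6958 + 9310) = 1/16268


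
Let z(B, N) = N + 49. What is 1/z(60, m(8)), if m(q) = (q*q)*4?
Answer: 1/305 ≈ 0.0032787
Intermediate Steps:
m(q) = 4*q² (m(q) = q²*4 = 4*q²)
z(B, N) = 49 + N
1/z(60, m(8)) = 1/(49 + 4*8²) = 1/(49 + 4*64) = 1/(49 + 256) = 1/305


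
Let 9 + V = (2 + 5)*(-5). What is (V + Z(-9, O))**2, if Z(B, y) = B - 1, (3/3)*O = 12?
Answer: 2916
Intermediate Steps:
O = 12
V = -44 (V = -9 + (2 + 5)*(-5) = -9 + 7*(-5) = -9 - 35 = -44)
Z(B, y) = -1 + B
(V + Z(-9, O))**2 = (-44 + (-1 - 9))**2 = (-44 - 10)**2 = (-54)**2 = 2916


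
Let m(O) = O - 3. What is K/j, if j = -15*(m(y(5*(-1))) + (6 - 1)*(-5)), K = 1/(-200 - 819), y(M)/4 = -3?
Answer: -1/611400 ≈ -1.6356e-6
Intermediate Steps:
y(M) = -12 (y(M) = 4*(-3) = -12)
m(O) = -3 + O
K = -1/1019 (K = 1/(-1019) = -1/1019 ≈ -0.00098135)
j = 600 (j = -15*((-3 - 12) + (6 - 1)*(-5)) = -15*(-15 + 5*(-5)) = -15*(-15 - 25) = -15*(-40) = 600)
K/j = -1/1019/600 = -1/1019*1/600 = -1/611400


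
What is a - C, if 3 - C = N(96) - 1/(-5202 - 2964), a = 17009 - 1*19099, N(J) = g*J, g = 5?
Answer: -13171757/8166 ≈ -1613.0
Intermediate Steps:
N(J) = 5*J
a = -2090 (a = 17009 - 19099 = -2090)
C = -3895183/8166 (C = 3 - (5*96 - 1/(-5202 - 2964)) = 3 - (480 - 1/(-8166)) = 3 - (480 - 1*(-1/8166)) = 3 - (480 + 1/8166) = 3 - 1*3919681/8166 = 3 - 3919681/8166 = -3895183/8166 ≈ -477.00)
a - C = -2090 - 1*(-3895183/8166) = -2090 + 3895183/8166 = -13171757/8166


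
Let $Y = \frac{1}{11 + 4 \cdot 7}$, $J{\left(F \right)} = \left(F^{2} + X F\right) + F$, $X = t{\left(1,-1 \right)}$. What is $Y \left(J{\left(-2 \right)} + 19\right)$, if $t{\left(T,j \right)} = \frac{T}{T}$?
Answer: $\frac{19}{39} \approx 0.48718$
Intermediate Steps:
$t{\left(T,j \right)} = 1$
$X = 1$
$J{\left(F \right)} = F^{2} + 2 F$ ($J{\left(F \right)} = \left(F^{2} + 1 F\right) + F = \left(F^{2} + F\right) + F = \left(F + F^{2}\right) + F = F^{2} + 2 F$)
$Y = \frac{1}{39}$ ($Y = \frac{1}{11 + 28} = \frac{1}{39} \approx 0.025641$)
$Y \left(J{\left(-2 \right)} + 19\right) = \frac{- 2 \left(2 - 2\right) + 19}{39} = \frac{\left(-2\right) 0 + 19}{39} = \frac{0 + 19}{39} = \frac{1}{39} \cdot 19 = \frac{19}{39}$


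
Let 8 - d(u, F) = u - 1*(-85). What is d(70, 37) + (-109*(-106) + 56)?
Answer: 11463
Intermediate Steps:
d(u, F) = -77 - u (d(u, F) = 8 - (u - 1*(-85)) = 8 - (u + 85) = 8 - (85 + u) = 8 + (-85 - u) = -77 - u)
d(70, 37) + (-109*(-106) + 56) = (-77 - 1*70) + (-109*(-106) + 56) = (-77 - 70) + (11554 + 56) = -147 + 11610 = 11463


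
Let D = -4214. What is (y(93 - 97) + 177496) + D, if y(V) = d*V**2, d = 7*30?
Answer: 176642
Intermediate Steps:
d = 210
y(V) = 210*V**2
(y(93 - 97) + 177496) + D = (210*(93 - 97)**2 + 177496) - 4214 = (210*(-4)**2 + 177496) - 4214 = (210*16 + 177496) - 4214 = (3360 + 177496) - 4214 = 180856 - 4214 = 176642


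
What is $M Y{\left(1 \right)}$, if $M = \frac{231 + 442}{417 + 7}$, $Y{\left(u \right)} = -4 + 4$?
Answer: $0$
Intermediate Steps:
$Y{\left(u \right)} = 0$
$M = \frac{673}{424} \approx 1.5873$
$M Y{\left(1 \right)} = \frac{673}{424} \cdot 0 = 0$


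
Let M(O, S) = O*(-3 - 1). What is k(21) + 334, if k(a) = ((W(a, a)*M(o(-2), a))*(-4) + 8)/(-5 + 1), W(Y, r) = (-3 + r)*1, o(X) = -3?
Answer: 548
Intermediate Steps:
M(O, S) = -4*O (M(O, S) = O*(-4) = -4*O)
W(Y, r) = -3 + r
k(a) = -38 + 12*a (k(a) = (((-3 + a)*(-4*(-3)))*(-4) + 8)/(-5 + 1) = (((-3 + a)*12)*(-4) + 8)/(-4) = ((-36 + 12*a)*(-4) + 8)*(-1/4) = ((144 - 48*a) + 8)*(-1/4) = (152 - 48*a)*(-1/4) = -38 + 12*a)
k(21) + 334 = (-38 + 12*21) + 334 = (-38 + 252) + 334 = 214 + 334 = 548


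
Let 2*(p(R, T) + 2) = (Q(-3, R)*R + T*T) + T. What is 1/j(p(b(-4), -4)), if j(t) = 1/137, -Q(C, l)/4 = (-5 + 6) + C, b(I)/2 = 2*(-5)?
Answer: 137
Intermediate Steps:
b(I) = -20 (b(I) = 2*(2*(-5)) = 2*(-10) = -20)
Q(C, l) = -4 - 4*C (Q(C, l) = -4*((-5 + 6) + C) = -4*(1 + C) = -4 - 4*C)
p(R, T) = -2 + T/2 + T**2/2 + 4*R (p(R, T) = -2 + (((-4 - 4*(-3))*R + T*T) + T)/2 = -2 + (((-4 + 12)*R + T**2) + T)/2 = -2 + ((8*R + T**2) + T)/2 = -2 + ((T**2 + 8*R) + T)/2 = -2 + (T + T**2 + 8*R)/2 = -2 + (T/2 + T**2/2 + 4*R) = -2 + T/2 + T**2/2 + 4*R)
j(t) = 1/137
1/j(p(b(-4), -4)) = 1/(1/137) = 137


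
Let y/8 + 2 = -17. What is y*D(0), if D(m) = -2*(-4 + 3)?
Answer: -304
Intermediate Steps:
D(m) = 2 (D(m) = -2*(-1) = 2)
y = -152 (y = -16 + 8*(-17) = -16 - 136 = -152)
y*D(0) = -152*2 = -304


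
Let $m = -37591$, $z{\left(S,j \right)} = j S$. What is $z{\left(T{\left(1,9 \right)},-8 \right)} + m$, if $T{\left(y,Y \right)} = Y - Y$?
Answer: $-37591$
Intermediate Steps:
$T{\left(y,Y \right)} = 0$
$z{\left(S,j \right)} = S j$
$z{\left(T{\left(1,9 \right)},-8 \right)} + m = 0 \left(-8\right) - 37591 = 0 - 37591 = -37591$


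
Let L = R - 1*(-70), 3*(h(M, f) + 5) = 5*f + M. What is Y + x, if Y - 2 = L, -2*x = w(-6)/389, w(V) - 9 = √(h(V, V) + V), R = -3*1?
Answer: 53673/778 - I*√23/778 ≈ 68.988 - 0.0061643*I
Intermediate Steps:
R = -3
h(M, f) = -5 + M/3 + 5*f/3 (h(M, f) = -5 + (5*f + M)/3 = -5 + (M + 5*f)/3 = -5 + (M/3 + 5*f/3) = -5 + M/3 + 5*f/3)
w(V) = 9 + √(-5 + 3*V) (w(V) = 9 + √((-5 + V/3 + 5*V/3) + V) = 9 + √((-5 + 2*V) + V) = 9 + √(-5 + 3*V))
x = -9/778 - I*√23/778 (x = -(9 + √(-5 + 3*(-6)))/(2*389) = -(9 + √(-5 - 18))/(2*389) = -(9 + √(-23))/(2*389) = -(9 + I*√23)/(2*389) = -(9/389 + I*√23/389)/2 = -9/778 - I*√23/778 ≈ -0.011568 - 0.0061643*I)
L = 67 (L = -3 - 1*(-70) = -3 + 70 = 67)
Y = 69 (Y = 2 + 67 = 69)
Y + x = 69 + (-9/778 - I*√23/778) = 53673/778 - I*√23/778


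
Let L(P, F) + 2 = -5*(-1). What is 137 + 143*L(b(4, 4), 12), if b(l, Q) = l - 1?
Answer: 566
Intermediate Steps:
b(l, Q) = -1 + l
L(P, F) = 3 (L(P, F) = -2 - 5*(-1) = -2 + 5 = 3)
137 + 143*L(b(4, 4), 12) = 137 + 143*3 = 137 + 429 = 566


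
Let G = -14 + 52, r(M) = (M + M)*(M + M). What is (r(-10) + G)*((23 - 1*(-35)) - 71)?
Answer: -5694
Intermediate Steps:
r(M) = 4*M² (r(M) = (2*M)*(2*M) = 4*M²)
G = 38
(r(-10) + G)*((23 - 1*(-35)) - 71) = (4*(-10)² + 38)*((23 - 1*(-35)) - 71) = (4*100 + 38)*((23 + 35) - 71) = (400 + 38)*(58 - 71) = 438*(-13) = -5694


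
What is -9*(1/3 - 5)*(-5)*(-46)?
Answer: 9660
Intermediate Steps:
-9*(1/3 - 5)*(-5)*(-46) = -9*(⅓ - 5)*(-5)*(-46) = -(-42)*(-5)*(-46) = -9*70/3*(-46) = -210*(-46) = 9660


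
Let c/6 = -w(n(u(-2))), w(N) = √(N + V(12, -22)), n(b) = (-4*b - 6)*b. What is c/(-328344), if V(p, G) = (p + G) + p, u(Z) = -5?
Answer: I*√17/27362 ≈ 0.00015069*I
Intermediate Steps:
n(b) = b*(-6 - 4*b) (n(b) = (-6 - 4*b)*b = b*(-6 - 4*b))
V(p, G) = G + 2*p (V(p, G) = (G + p) + p = G + 2*p)
w(N) = √(2 + N) (w(N) = √(N + (-22 + 2*12)) = √(N + (-22 + 24)) = √(N + 2) = √(2 + N))
c = -12*I*√17 (c = 6*(-√(2 - 2*(-5)*(3 + 2*(-5)))) = 6*(-√(2 - 2*(-5)*(3 - 10))) = 6*(-√(2 - 2*(-5)*(-7))) = 6*(-√(2 - 70)) = 6*(-√(-68)) = 6*(-2*I*√17) = -12*I*√17 ≈ -49.477*I)
c/(-328344) = -12*I*√17/(-328344) = -12*I*√17*(-1/328344) = I*√17/27362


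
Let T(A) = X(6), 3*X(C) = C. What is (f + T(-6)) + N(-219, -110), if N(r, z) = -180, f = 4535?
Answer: 4357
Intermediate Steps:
X(C) = C/3
T(A) = 2 (T(A) = (1/3)*6 = 2)
(f + T(-6)) + N(-219, -110) = (4535 + 2) - 180 = 4537 - 180 = 4357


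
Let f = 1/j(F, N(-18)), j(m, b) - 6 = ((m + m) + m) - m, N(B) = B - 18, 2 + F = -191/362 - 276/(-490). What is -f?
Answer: -44345/91851 ≈ -0.48279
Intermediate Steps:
F = -174219/88690 (F = -2 + (-191/362 - 276/(-490)) = -2 + (-191*1/362 - 276*(-1/490)) = -2 + (-191/362 + 138/245) = -2 + 3161/88690 = -174219/88690 ≈ -1.9644)
N(B) = -18 + B
j(m, b) = 6 + 2*m (j(m, b) = 6 + (((m + m) + m) - m) = 6 + ((2*m + m) - m) = 6 + (3*m - m) = 6 + 2*m)
f = 44345/91851 (f = 1/(6 + 2*(-174219/88690)) = 1/(6 - 174219/44345) = 1/(91851/44345) = 44345/91851 ≈ 0.48279)
-f = -1*44345/91851 = -44345/91851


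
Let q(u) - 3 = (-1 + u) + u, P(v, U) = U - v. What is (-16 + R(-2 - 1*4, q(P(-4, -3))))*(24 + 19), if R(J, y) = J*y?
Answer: -1720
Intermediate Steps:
q(u) = 2 + 2*u (q(u) = 3 + ((-1 + u) + u) = 3 + (-1 + 2*u) = 2 + 2*u)
(-16 + R(-2 - 1*4, q(P(-4, -3))))*(24 + 19) = (-16 + (-2 - 1*4)*(2 + 2*(-3 - 1*(-4))))*(24 + 19) = (-16 + (-2 - 4)*(2 + 2*(-3 + 4)))*43 = (-16 - 6*(2 + 2*1))*43 = (-16 - 6*(2 + 2))*43 = (-16 - 6*4)*43 = (-16 - 24)*43 = -40*43 = -1720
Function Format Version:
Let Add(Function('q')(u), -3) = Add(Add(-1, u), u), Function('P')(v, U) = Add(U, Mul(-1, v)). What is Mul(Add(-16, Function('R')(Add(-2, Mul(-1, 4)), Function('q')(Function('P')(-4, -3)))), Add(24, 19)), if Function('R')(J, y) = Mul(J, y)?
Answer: -1720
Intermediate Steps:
Function('q')(u) = Add(2, Mul(2, u)) (Function('q')(u) = Add(3, Add(Add(-1, u), u)) = Add(3, Add(-1, Mul(2, u))) = Add(2, Mul(2, u)))
Mul(Add(-16, Function('R')(Add(-2, Mul(-1, 4)), Function('q')(Function('P')(-4, -3)))), Add(24, 19)) = Mul(Add(-16, Mul(Add(-2, Mul(-1, 4)), Add(2, Mul(2, Add(-3, Mul(-1, -4)))))), Add(24, 19)) = Mul(Add(-16, Mul(Add(-2, -4), Add(2, Mul(2, Add(-3, 4))))), 43) = Mul(Add(-16, Mul(-6, Add(2, Mul(2, 1)))), 43) = Mul(Add(-16, Mul(-6, Add(2, 2))), 43) = Mul(Add(-16, Mul(-6, 4)), 43) = Mul(Add(-16, -24), 43) = Mul(-40, 43) = -1720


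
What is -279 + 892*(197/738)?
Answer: -15089/369 ≈ -40.892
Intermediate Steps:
-279 + 892*(197/738) = -279 + 87862/369 = -15089/369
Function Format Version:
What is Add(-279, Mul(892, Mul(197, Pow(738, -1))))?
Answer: Rational(-15089, 369) ≈ -40.892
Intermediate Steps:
Add(-279, Mul(892, Mul(197, Pow(738, -1)))) = Add(-279, Mul(892, Mul(197, Rational(1, 738)))) = Add(-279, Mul(892, Rational(197, 738))) = Add(-279, Rational(87862, 369)) = Rational(-15089, 369)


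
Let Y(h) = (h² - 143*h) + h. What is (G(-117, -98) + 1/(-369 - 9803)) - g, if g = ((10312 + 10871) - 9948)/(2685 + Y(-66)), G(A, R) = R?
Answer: -5491898787/55651012 ≈ -98.685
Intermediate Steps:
Y(h) = h² - 142*h
g = 3745/5471 (g = ((10312 + 10871) - 9948)/(2685 - 66*(-142 - 66)) = (21183 - 9948)/(2685 - 66*(-208)) = 11235/(2685 + 13728) = 11235/16413 = 11235*(1/16413) = 3745/5471 ≈ 0.68452)
(G(-117, -98) + 1/(-369 - 9803)) - g = (-98 + 1/(-369 - 9803)) - 1*3745/5471 = (-98 + 1/(-10172)) - 3745/5471 = (-98 - 1/10172) - 3745/5471 = -996857/10172 - 3745/5471 = -5491898787/55651012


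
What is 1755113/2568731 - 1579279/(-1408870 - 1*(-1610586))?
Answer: -3702708551041/518154142396 ≈ -7.1460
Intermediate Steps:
1755113/2568731 - 1579279/(-1408870 - 1*(-1610586)) = 1755113*(1/2568731) - 1579279/(-1408870 + 1610586) = 1755113/2568731 - 1579279/201716 = -3702708551041/518154142396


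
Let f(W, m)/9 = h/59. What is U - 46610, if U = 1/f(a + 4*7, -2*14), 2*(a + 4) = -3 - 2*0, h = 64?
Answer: -26847301/576 ≈ -46610.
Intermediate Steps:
a = -11/2 (a = -4 + (-3 - 2*0)/2 = -4 + (-3 + 0)/2 = -4 + (½)*(-3) = -4 - 3/2 = -11/2 ≈ -5.5000)
f(W, m) = 576/59 (f(W, m) = 9*(64/59) = 576/59)
U = 59/576 (U = 1/(576/59) = 59/576 ≈ 0.10243)
U - 46610 = 59/576 - 46610 = -26847301/576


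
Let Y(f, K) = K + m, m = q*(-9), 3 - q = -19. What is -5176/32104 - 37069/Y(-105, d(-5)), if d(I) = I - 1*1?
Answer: 148625909/818652 ≈ 181.55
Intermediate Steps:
q = 22 (q = 3 - 1*(-19) = 3 + 19 = 22)
m = -198 (m = 22*(-9) = -198)
d(I) = -1 + I (d(I) = I - 1 = -1 + I)
Y(f, K) = -198 + K (Y(f, K) = K - 198 = -198 + K)
-5176/32104 - 37069/Y(-105, d(-5)) = -5176/32104 - 37069/(-198 + (-1 - 5)) = -5176*1/32104 - 37069/(-198 - 6) = -647/4013 - 37069/(-204) = -647/4013 - 37069*(-1/204) = -647/4013 + 37069/204 = 148625909/818652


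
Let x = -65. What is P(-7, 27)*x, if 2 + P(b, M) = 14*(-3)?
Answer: 2860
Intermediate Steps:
P(b, M) = -44 (P(b, M) = -2 + 14*(-3) = -2 - 42 = -44)
P(-7, 27)*x = -44*(-65) = 2860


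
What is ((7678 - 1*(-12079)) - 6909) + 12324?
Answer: 25172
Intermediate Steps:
((7678 - 1*(-12079)) - 6909) + 12324 = ((7678 + 12079) - 6909) + 12324 = (19757 - 6909) + 12324 = 12848 + 12324 = 25172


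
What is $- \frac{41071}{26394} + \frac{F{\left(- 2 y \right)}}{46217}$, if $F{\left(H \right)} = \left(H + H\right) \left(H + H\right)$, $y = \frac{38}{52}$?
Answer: $- \frac{320754037847}{206154903162} \approx -1.5559$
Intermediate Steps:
$y = \frac{19}{26}$ ($y = 38 \cdot \frac{1}{52} = \frac{19}{26} \approx 0.73077$)
$F{\left(H \right)} = 4 H^{2}$ ($F{\left(H \right)} = 2 H 2 H = 4 H^{2}$)
$- \frac{41071}{26394} + \frac{F{\left(- 2 y \right)}}{46217} = - \frac{41071}{26394} + \frac{4 \left(\left(-2\right) \frac{19}{26}\right)^{2}}{46217} = \left(-41071\right) \frac{1}{26394} + 4 \left(- \frac{19}{13}\right)^{2} \cdot \frac{1}{46217} = - \frac{41071}{26394} + 4 \cdot \frac{361}{169} \cdot \frac{1}{46217} = - \frac{41071}{26394} + \frac{1444}{169} \cdot \frac{1}{46217} = - \frac{41071}{26394} + \frac{1444}{7810673} = - \frac{320754037847}{206154903162}$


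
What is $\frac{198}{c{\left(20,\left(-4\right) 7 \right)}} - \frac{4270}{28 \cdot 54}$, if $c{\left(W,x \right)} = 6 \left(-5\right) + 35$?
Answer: $\frac{19859}{540} \approx 36.776$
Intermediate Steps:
$c{\left(W,x \right)} = 5$ ($c{\left(W,x \right)} = -30 + 35 = 5$)
$\frac{198}{c{\left(20,\left(-4\right) 7 \right)}} - \frac{4270}{28 \cdot 54} = \frac{198}{5} - \frac{4270}{28 \cdot 54} = 198 \cdot \frac{1}{5} - \frac{4270}{1512} = \frac{198}{5} - \frac{305}{108} = \frac{19859}{540}$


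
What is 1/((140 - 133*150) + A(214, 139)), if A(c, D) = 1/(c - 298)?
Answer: -84/1664041 ≈ -5.0480e-5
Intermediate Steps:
A(c, D) = 1/(-298 + c)
1/((140 - 133*150) + A(214, 139)) = 1/((140 - 133*150) + 1/(-298 + 214)) = 1/((140 - 19950) + 1/(-84)) = 1/(-19810 - 1/84) = 1/(-1664041/84) = -84/1664041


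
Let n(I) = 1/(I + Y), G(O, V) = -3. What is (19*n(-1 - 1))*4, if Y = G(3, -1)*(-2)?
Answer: 19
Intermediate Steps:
Y = 6 (Y = -3*(-2) = 6)
n(I) = 1/(6 + I) (n(I) = 1/(I + 6) = 1/(6 + I))
(19*n(-1 - 1))*4 = (19/(6 + (-1 - 1)))*4 = (19/(6 - 2))*4 = (19/4)*4 = 19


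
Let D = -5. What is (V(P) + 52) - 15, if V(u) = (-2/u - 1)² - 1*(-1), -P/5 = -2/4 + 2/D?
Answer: 3247/81 ≈ 40.086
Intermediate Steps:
P = 9/2 (P = -5*(-2/4 + 2/(-5)) = -5*(-2*¼ + 2*(-⅕)) = -5*(-½ - ⅖) = -5*(-9/10) = 9/2 ≈ 4.5000)
V(u) = 1 + (-1 - 2/u)² (V(u) = (-1 - 2/u)² + 1 = 1 + (-1 - 2/u)²)
(V(P) + 52) - 15 = ((1 + (2 + 9/2)²/(9/2)²) + 52) - 15 = ((1 + 4*(13/2)²/81) + 52) - 15 = ((1 + (4/81)*(169/4)) + 52) - 15 = ((1 + 169/81) + 52) - 15 = (250/81 + 52) - 15 = 4462/81 - 15 = 3247/81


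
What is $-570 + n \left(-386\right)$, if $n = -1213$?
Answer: $467648$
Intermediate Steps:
$-570 + n \left(-386\right) = -570 - -468218 = -570 + 468218 = 467648$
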